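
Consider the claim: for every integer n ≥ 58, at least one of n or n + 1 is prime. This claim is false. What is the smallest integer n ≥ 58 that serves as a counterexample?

n = 62

We need the least integer n ≥ 58 for which n, n + 1 are both composite.
For n = 58, 59, 60, 61 the conclusion holds.
n = 62: 62 = 2 × 31; 63 = 3 × 21 — both composite.
Hence n = 62 is a counterexample.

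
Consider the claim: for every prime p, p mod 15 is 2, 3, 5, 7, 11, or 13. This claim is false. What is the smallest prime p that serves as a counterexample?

p = 19

The first 7 eligible values, up to p = 17, all satisfy the conclusion.
p = 19: 19 mod 15 = 4 — not in {2, 3, 5, 7, 11, 13}.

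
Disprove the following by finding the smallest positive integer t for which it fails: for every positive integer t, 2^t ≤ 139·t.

t = 11

A counterexample is any positive integer t such that 2^t > 139·t; we check each in order.
For t = 1, 2, 3, 4, 5, 6, 7, 8, 9, 10 the conclusion holds.
t = 11: 2^t = 2048 and 139·t = 1529, so 2048 > 1529.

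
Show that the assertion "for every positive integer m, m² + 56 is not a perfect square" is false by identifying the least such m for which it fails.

Check each positive integer m in order until m² + 56 is a perfect square.
The first 4 eligible values, up to m = 4, all satisfy the conclusion.
m = 5: 5² + 56 = 81 = 9², a perfect square.
So m = 5 is the smallest counterexample.

m = 5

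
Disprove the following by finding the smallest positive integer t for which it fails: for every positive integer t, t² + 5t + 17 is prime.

Check each positive integer t in order until t² + 5t + 17 is not prime.
For t = 1, 2, 3, 4, 5, 6, 7 the conclusion holds.
t = 8: t² + 5t + 17 = 121 = 11 × 11, composite.
Thus t = 8 disproves the claim, and no smaller t works.

t = 8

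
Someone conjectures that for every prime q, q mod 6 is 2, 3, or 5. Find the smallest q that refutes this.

q = 7

For q = 2, 3, 5 the conclusion holds.
q = 7: 7 mod 6 = 1 — not in {2, 3, 5}.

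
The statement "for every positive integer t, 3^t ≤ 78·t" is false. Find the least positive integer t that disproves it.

t = 6

A counterexample is any positive integer t such that 3^t > 78·t; we check each in order.
The first 5 eligible values, up to t = 5, all satisfy the conclusion.
t = 6: 3^t = 729 and 78·t = 468, so 729 > 468.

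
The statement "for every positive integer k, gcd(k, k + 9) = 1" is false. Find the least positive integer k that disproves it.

We need the least positive integer k for which gcd(k, k + 9) > 1.
k = 1: gcd(1, 10) = 1.
k = 2: gcd(2, 11) = 1.
k = 3: gcd(3, 12) = 3.
So k = 3 is the smallest counterexample.

k = 3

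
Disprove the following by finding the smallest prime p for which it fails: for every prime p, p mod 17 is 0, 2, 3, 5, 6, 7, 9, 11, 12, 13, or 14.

Check each prime p in order until the claim fails.
For p = 2, 3, 5, 7, …, 43, 47, 53 the conclusion holds.
p = 59: 59 mod 17 = 8 — not in {0, 2, 3, 5, 6, 7, 9, 11, 12, 13, 14}.

p = 59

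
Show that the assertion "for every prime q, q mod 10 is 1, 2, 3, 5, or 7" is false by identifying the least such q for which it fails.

q = 19

Check each prime q in order until the claim fails.
q = 2: 2 mod 10 = 2.
q = 3: 3 mod 10 = 3.
q = 5: 5 mod 10 = 5.
q = 7: 7 mod 10 = 7.
q = 11: 11 mod 10 = 1.
q = 13: 13 mod 10 = 3.
q = 17: 17 mod 10 = 7.
q = 19: 19 mod 10 = 9 — not in {1, 2, 3, 5, 7}.
Thus q = 19 disproves the claim, and no smaller q works.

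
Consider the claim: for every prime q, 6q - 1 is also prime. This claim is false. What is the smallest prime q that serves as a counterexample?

We need the least prime q for which 6q - 1 is not prime.
For q = 2, 3, 5, 7 the conclusion holds.
q = 11: 6q - 1 = 65 = 5 × 13, not prime.

q = 11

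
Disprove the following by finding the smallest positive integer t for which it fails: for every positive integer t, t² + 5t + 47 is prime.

A counterexample is any positive integer t such that t² + 5t + 47 is not prime; we check each in order.
For t = 1, 2, 3, 4, …, 35, 36, 37 the conclusion holds.
t = 38: t² + 5t + 47 = 1681 = 41 × 41, composite.
Hence t = 38 is a counterexample.

t = 38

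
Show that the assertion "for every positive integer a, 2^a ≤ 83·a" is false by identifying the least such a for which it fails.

We need the least positive integer a for which 2^a > 83·a.
The first 9 eligible values, up to a = 9, all satisfy the conclusion.
a = 10: 2^a = 1024 and 83·a = 830, so 1024 > 830.

a = 10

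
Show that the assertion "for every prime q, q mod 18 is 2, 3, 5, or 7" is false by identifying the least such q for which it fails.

q = 2: 2 mod 18 = 2.
q = 3: 3 mod 18 = 3.
q = 5: 5 mod 18 = 5.
q = 7: 7 mod 18 = 7.
q = 11: 11 mod 18 = 11 — not in {2, 3, 5, 7}.
So q = 11 is the smallest counterexample.

q = 11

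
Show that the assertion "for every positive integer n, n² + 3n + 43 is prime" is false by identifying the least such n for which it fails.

n = 39

For n = 1, 2, 3, 4, …, 36, 37, 38 the conclusion holds.
n = 39: n² + 3n + 43 = 1681 = 41 × 41, composite.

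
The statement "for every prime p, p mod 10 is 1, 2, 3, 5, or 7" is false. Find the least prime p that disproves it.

A counterexample is any prime p such that the claim fails; we check each in order.
The first 7 eligible values, up to p = 17, all satisfy the conclusion.
p = 19: 19 mod 10 = 9 — not in {1, 2, 3, 5, 7}.

p = 19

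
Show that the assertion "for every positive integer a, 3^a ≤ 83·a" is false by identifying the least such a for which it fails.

a = 6

The first 5 eligible values, up to a = 5, all satisfy the conclusion.
a = 6: 3^a = 729 and 83·a = 498, so 729 > 498.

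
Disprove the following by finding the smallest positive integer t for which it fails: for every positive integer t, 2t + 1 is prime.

t = 4

A counterexample is any positive integer t such that 2t + 1 is not prime; we check each in order.
For t = 1, 2, 3 the conclusion holds.
t = 4: 2t + 1 = 9 = 3 × 3, composite.
Hence t = 4 is a counterexample.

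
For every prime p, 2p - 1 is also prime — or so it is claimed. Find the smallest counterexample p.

We need the least prime p for which 2p - 1 is not prime.
p = 2: 2p - 1 = 3, prime.
p = 3: 2p - 1 = 5, prime.
p = 5: 2p - 1 = 9 = 3 × 3, not prime.

p = 5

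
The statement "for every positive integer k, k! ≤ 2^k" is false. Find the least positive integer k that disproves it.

k = 4

A counterexample is any positive integer k such that k! > 2^k; we check each in order.
For k = 1, 2, 3 the conclusion holds.
k = 4: k! = 24 and 2^k = 16, so 24 > 16.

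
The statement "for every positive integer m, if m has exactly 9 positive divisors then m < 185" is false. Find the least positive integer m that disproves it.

m = 196

Check each positive integer m in order until m has exactly 9 positive divisors but the claim fails.
m = 36: τ(36) = 9; 36 < 185.
m = 100: τ(100) = 9; 100 < 185.
m = 196: τ(196) = 9; 196 ≥ 185.
So m = 196 is the smallest counterexample.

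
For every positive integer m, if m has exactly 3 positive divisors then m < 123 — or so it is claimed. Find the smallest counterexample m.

m = 169

Check each positive integer m in order until m has exactly 3 positive divisors but the claim fails.
m = 4: τ(4) = 3; 4 < 123.
m = 9: τ(9) = 3; 9 < 123.
m = 25: τ(25) = 3; 25 < 123.
m = 49: τ(49) = 3; 49 < 123.
m = 121: τ(121) = 3; 121 < 123.
m = 169: τ(169) = 3; 169 ≥ 123.
Hence m = 169 is a counterexample.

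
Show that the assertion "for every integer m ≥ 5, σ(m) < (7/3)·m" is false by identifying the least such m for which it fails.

Check each integer m ≥ 5 in order until the claim fails.
The first 7 eligible values, up to m = 11, all satisfy the conclusion.
m = 12: σ(12) = 28; 28 ≥ 28.

m = 12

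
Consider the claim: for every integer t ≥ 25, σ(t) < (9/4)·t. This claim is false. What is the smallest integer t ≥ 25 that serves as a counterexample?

Check each integer t ≥ 25 in order until the claim fails.
t = 25: σ(25) = 31; 31 < 225/4.
t = 26: σ(26) = 42; 42 < 117/2.
t = 27: σ(27) = 40; 40 < 243/4.
t = 28: σ(28) = 56; 56 < 63.
t = 29: σ(29) = 30; 30 < 261/4.
t = 30: σ(30) = 72; 72 ≥ 135/2.
Thus t = 30 disproves the claim, and no smaller t works.

t = 30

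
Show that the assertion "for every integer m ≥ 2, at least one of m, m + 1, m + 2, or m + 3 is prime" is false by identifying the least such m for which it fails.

Check each integer m ≥ 2 in order until m, m + 1, m + 2, m + 3 are all composite.
The first 22 eligible values, up to m = 23, all satisfy the conclusion.
m = 24: 24 = 2 × 12; 25 = 5 × 5; 26 = 2 × 13; 27 = 3 × 9 — all composite.
Thus m = 24 disproves the claim, and no smaller m works.

m = 24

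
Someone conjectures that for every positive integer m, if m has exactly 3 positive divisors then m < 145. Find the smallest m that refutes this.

Check each positive integer m in order until m has exactly 3 positive divisors but the claim fails.
m = 4: τ(4) = 3; 4 < 145.
m = 9: τ(9) = 3; 9 < 145.
m = 25: τ(25) = 3; 25 < 145.
m = 49: τ(49) = 3; 49 < 145.
m = 121: τ(121) = 3; 121 < 145.
m = 169: τ(169) = 3; 169 ≥ 145.

m = 169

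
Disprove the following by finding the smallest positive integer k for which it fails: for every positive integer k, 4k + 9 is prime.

k = 3

Check each positive integer k in order until 4k + 9 is not prime.
k = 1: 4k + 9 = 13, prime.
k = 2: 4k + 9 = 17, prime.
k = 3: 4k + 9 = 21 = 3 × 7, composite.
Thus k = 3 disproves the claim, and no smaller k works.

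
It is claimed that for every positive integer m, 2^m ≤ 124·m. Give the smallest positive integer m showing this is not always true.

A counterexample is any positive integer m such that 2^m > 124·m; we check each in order.
The first 10 eligible values, up to m = 10, all satisfy the conclusion.
m = 11: 2^m = 2048 and 124·m = 1364, so 2048 > 1364.

m = 11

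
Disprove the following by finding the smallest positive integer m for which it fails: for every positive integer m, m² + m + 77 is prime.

m = 6

A counterexample is any positive integer m such that m² + m + 77 is not prime; we check each in order.
The first 5 eligible values, up to m = 5, all satisfy the conclusion.
m = 6: m² + m + 77 = 119 = 7 × 17, composite.
Hence m = 6 is a counterexample.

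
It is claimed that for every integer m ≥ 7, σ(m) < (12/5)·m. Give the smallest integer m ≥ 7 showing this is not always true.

For m = 7, 8, 9, 10, …, 21, 22, 23 the conclusion holds.
m = 24: σ(24) = 60; 60 ≥ 288/5.
Hence m = 24 is a counterexample.

m = 24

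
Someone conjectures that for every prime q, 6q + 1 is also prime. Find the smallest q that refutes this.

q = 19

The first 7 eligible values, up to q = 17, all satisfy the conclusion.
q = 19: 6q + 1 = 115 = 5 × 23, not prime.
So q = 19 is the smallest counterexample.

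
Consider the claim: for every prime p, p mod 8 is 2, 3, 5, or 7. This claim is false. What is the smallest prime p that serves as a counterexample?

The first 6 eligible values, up to p = 13, all satisfy the conclusion.
p = 17: 17 mod 8 = 1 — not in {2, 3, 5, 7}.
So p = 17 is the smallest counterexample.

p = 17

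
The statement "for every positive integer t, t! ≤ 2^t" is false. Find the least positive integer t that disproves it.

We need the least positive integer t for which t! > 2^t.
t = 1: t! = 1 and 2^t = 2, so 1 ≤ 2.
t = 2: t! = 2 and 2^t = 4, so 2 ≤ 4.
t = 3: t! = 6 and 2^t = 8, so 6 ≤ 8.
t = 4: t! = 24 and 2^t = 16, so 24 > 16.

t = 4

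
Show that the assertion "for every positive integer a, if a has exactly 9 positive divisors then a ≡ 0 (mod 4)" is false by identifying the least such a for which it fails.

a = 225

A counterexample is any positive integer a such that a has exactly 9 positive divisors but the claim fails; we check each in order.
a = 36: τ(36) = 9; 36 ≡ 0 (mod 4).
a = 100: τ(100) = 9; 100 ≡ 0 (mod 4).
a = 196: τ(196) = 9; 196 ≡ 0 (mod 4).
a = 225: τ(225) = 9; 225 ≡ 1 (mod 4).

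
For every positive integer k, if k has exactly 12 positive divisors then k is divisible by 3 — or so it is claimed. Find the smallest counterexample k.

We need the least positive integer k for which k has exactly 12 positive divisors but k is not divisible by 3.
For k = 60, 72, 84, 90, 96, 108, 126, 132 the conclusion holds.
k = 140: τ(140) = 12; 140 mod 3 = 2.
So k = 140 is the smallest counterexample.

k = 140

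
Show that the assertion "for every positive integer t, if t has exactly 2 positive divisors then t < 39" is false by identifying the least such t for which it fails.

Check each positive integer t in order until t has exactly 2 positive divisors but the claim fails.
For t = 2, 3, 5, 7, …, 29, 31, 37 the conclusion holds.
t = 41: τ(41) = 2; 41 ≥ 39.

t = 41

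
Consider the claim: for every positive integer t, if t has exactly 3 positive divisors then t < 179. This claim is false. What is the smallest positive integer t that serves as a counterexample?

t = 289

We need the least positive integer t for which t has exactly 3 positive divisors but the claim fails.
For t = 4, 9, 25, 49, 121, 169 the conclusion holds.
t = 289: τ(289) = 3; 289 ≥ 179.
Hence t = 289 is a counterexample.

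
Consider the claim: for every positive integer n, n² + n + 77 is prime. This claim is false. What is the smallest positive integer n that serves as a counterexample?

Check each positive integer n in order until n² + n + 77 is not prime.
n = 1: n² + n + 77 = 79, prime.
n = 2: n² + n + 77 = 83, prime.
n = 3: n² + n + 77 = 89, prime.
n = 4: n² + n + 77 = 97, prime.
n = 5: n² + n + 77 = 107, prime.
n = 6: n² + n + 77 = 119 = 7 × 17, composite.

n = 6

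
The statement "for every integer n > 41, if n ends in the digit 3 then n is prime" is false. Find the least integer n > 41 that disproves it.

n = 43: 43 ends in 3 and is prime.
n = 53: 53 ends in 3 and is prime.
n = 63: 63 ends in 3; 63 = 3 × 21, composite.
So n = 63 is the smallest counterexample.

n = 63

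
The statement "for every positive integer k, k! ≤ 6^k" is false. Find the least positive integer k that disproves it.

The first 13 eligible values, up to k = 13, all satisfy the conclusion.
k = 14: k! = 87178291200 and 6^k = 78364164096, so 87178291200 > 78364164096.
So k = 14 is the smallest counterexample.

k = 14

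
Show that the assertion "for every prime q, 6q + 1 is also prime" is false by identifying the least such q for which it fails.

q = 19

A counterexample is any prime q such that 6q + 1 is not prime; we check each in order.
The first 7 eligible values, up to q = 17, all satisfy the conclusion.
q = 19: 6q + 1 = 115 = 5 × 23, not prime.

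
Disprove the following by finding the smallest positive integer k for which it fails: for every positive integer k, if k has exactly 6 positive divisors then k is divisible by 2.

k = 45

A counterexample is any positive integer k such that k has exactly 6 positive divisors but k is not divisible by 2; we check each in order.
For k = 12, 18, 20, 28, 32, 44 the conclusion holds.
k = 45: τ(45) = 6; 45 mod 2 = 1.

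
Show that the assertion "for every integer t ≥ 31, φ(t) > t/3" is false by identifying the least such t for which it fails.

We need the least integer t ≥ 31 for which the claim fails.
For t = 31, 32, 33, 34, 35 the conclusion holds.
t = 36: φ(36) = 12 and 36/3 = 12, so φ(36) ≤ 36/3.
Hence t = 36 is a counterexample.

t = 36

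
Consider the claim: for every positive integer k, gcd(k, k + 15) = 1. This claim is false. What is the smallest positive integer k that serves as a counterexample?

We need the least positive integer k for which gcd(k, k + 15) > 1.
For k = 1, 2 the conclusion holds.
k = 3: gcd(3, 18) = 3.

k = 3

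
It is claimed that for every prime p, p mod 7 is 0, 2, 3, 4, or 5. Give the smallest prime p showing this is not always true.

p = 13

We need the least prime p for which the claim fails.
The first 5 eligible values, up to p = 11, all satisfy the conclusion.
p = 13: 13 mod 7 = 6 — not in {0, 2, 3, 4, 5}.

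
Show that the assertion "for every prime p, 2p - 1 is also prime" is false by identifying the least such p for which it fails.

For p = 2, 3 the conclusion holds.
p = 5: 2p - 1 = 9 = 3 × 3, not prime.
Thus p = 5 disproves the claim, and no smaller p works.

p = 5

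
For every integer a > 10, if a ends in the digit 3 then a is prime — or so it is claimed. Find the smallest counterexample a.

A counterexample is any integer a > 10 such that a ends in the digit 3 but a is not prime; we check each in order.
For a = 13, 23 the conclusion holds.
a = 33: 33 ends in 3; 33 = 3 × 11, composite.
Thus a = 33 disproves the claim, and no smaller a works.

a = 33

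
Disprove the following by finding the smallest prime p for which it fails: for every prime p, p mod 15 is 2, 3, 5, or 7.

The first 4 eligible values, up to p = 7, all satisfy the conclusion.
p = 11: 11 mod 15 = 11 — not in {2, 3, 5, 7}.
So p = 11 is the smallest counterexample.

p = 11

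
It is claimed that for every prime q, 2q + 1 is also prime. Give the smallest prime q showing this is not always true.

For q = 2, 3, 5 the conclusion holds.
q = 7: 2q + 1 = 15 = 3 × 5, not prime.
Thus q = 7 disproves the claim, and no smaller q works.

q = 7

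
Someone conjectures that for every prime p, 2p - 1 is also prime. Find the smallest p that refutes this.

We need the least prime p for which 2p - 1 is not prime.
p = 2: 2p - 1 = 3, prime.
p = 3: 2p - 1 = 5, prime.
p = 5: 2p - 1 = 9 = 3 × 3, not prime.
Thus p = 5 disproves the claim, and no smaller p works.

p = 5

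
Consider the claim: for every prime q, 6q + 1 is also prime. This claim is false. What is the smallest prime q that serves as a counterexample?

q = 19

A counterexample is any prime q such that 6q + 1 is not prime; we check each in order.
q = 2: 6q + 1 = 13, prime.
q = 3: 6q + 1 = 19, prime.
q = 5: 6q + 1 = 31, prime.
q = 7: 6q + 1 = 43, prime.
q = 11: 6q + 1 = 67, prime.
q = 13: 6q + 1 = 79, prime.
q = 17: 6q + 1 = 103, prime.
q = 19: 6q + 1 = 115 = 5 × 23, not prime.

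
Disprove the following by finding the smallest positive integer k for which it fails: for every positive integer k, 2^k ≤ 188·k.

We need the least positive integer k for which 2^k > 188·k.
For k = 1, 2, 3, 4, …, 9, 10, 11 the conclusion holds.
k = 12: 2^k = 4096 and 188·k = 2256, so 4096 > 2256.

k = 12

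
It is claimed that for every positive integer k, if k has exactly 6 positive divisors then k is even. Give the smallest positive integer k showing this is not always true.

Check each positive integer k in order until k has exactly 6 positive divisors but k is odd.
The first 6 eligible values, up to k = 44, all satisfy the conclusion.
k = 45: divisors of 45: 1, 3, 5, 9, 15, 45; 45 is odd.
Hence k = 45 is a counterexample.

k = 45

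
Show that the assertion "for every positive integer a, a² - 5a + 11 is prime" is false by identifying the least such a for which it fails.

Check each positive integer a in order until a² - 5a + 11 is not prime.
The first 6 eligible values, up to a = 6, all satisfy the conclusion.
a = 7: a² - 5a + 11 = 25 = 5 × 5, composite.
Thus a = 7 disproves the claim, and no smaller a works.

a = 7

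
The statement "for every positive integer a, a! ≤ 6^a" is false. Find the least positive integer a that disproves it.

a = 14

For a = 1, 2, 3, 4, …, 11, 12, 13 the conclusion holds.
a = 14: a! = 87178291200 and 6^a = 78364164096, so 87178291200 > 78364164096.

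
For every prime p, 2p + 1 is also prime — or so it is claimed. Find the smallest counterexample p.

p = 7

Check each prime p in order until 2p + 1 is not prime.
For p = 2, 3, 5 the conclusion holds.
p = 7: 2p + 1 = 15 = 3 × 5, not prime.
So p = 7 is the smallest counterexample.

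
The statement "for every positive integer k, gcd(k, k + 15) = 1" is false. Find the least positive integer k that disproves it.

k = 3

We need the least positive integer k for which gcd(k, k + 15) > 1.
For k = 1, 2 the conclusion holds.
k = 3: gcd(3, 18) = 3.
Thus k = 3 disproves the claim, and no smaller k works.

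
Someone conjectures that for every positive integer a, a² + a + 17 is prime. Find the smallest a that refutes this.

A counterexample is any positive integer a such that a² + a + 17 is not prime; we check each in order.
For a = 1, 2, 3, 4, …, 13, 14, 15 the conclusion holds.
a = 16: a² + a + 17 = 289 = 17 × 17, composite.
So a = 16 is the smallest counterexample.

a = 16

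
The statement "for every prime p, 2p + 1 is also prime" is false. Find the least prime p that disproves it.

Check each prime p in order until 2p + 1 is not prime.
p = 2: 2p + 1 = 5, prime.
p = 3: 2p + 1 = 7, prime.
p = 5: 2p + 1 = 11, prime.
p = 7: 2p + 1 = 15 = 3 × 5, not prime.

p = 7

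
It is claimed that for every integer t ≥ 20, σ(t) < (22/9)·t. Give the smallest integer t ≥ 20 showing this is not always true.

t = 24

A counterexample is any integer t ≥ 20 such that the claim fails; we check each in order.
t = 20: σ(20) = 42; 42 < 440/9.
t = 21: σ(21) = 32; 32 < 154/3.
t = 22: σ(22) = 36; 36 < 484/9.
t = 23: σ(23) = 24; 24 < 506/9.
t = 24: σ(24) = 60; 60 ≥ 176/3.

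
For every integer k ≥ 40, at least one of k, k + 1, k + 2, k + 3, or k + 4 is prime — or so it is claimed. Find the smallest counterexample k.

k = 48

The first 8 eligible values, up to k = 47, all satisfy the conclusion.
k = 48: 48 = 2 × 24; 49 = 7 × 7; 50 = 2 × 25; 51 = 3 × 17; 52 = 2 × 26 — all composite.
So k = 48 is the smallest counterexample.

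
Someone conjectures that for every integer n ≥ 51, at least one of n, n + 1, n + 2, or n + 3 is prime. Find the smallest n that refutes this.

n = 54

A counterexample is any integer n ≥ 51 such that n, n + 1, n + 2, n + 3 are all composite; we check each in order.
n = 51: 53 is prime.
n = 52: 53 is prime.
n = 53: 53 is prime.
n = 54: 54 = 2 × 27; 55 = 5 × 11; 56 = 2 × 28; 57 = 3 × 19 — all composite.
Hence n = 54 is a counterexample.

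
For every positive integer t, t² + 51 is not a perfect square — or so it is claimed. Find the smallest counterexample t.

We need the least positive integer t for which t² + 51 is a perfect square.
For t = 1, 2, 3, 4, 5, 6 the conclusion holds.
t = 7: 7² + 51 = 100 = 10², a perfect square.
Thus t = 7 disproves the claim, and no smaller t works.

t = 7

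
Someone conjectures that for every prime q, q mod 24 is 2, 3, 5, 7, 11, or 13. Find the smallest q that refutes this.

q = 17

q = 2: 2 mod 24 = 2.
q = 3: 3 mod 24 = 3.
q = 5: 5 mod 24 = 5.
q = 7: 7 mod 24 = 7.
q = 11: 11 mod 24 = 11.
q = 13: 13 mod 24 = 13.
q = 17: 17 mod 24 = 17 — not in {2, 3, 5, 7, 11, 13}.
Hence q = 17 is a counterexample.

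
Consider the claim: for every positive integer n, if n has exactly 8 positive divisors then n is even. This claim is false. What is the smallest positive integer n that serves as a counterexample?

We need the least positive integer n for which n has exactly 8 positive divisors but n is odd.
For n = 24, 30, 40, 42, …, 88, 102, 104 the conclusion holds.
n = 105: divisors of 105: 1, 3, 5, 7, 15, 21, 35, 105; 105 is odd.

n = 105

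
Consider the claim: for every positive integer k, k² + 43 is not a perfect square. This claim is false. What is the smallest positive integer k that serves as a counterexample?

k = 21

We need the least positive integer k for which k² + 43 is a perfect square.
For k = 1, 2, 3, 4, …, 18, 19, 20 the conclusion holds.
k = 21: 21² + 43 = 484 = 22², a perfect square.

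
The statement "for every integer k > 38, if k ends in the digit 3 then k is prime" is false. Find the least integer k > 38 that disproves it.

Check each integer k > 38 in order until k ends in the digit 3 but k is not prime.
For k = 43, 53 the conclusion holds.
k = 63: 63 ends in 3; 63 = 3 × 21, composite.

k = 63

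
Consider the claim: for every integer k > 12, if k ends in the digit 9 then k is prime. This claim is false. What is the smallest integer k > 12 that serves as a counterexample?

k = 39

For k = 19, 29 the conclusion holds.
k = 39: 39 ends in 9; 39 = 3 × 13, composite.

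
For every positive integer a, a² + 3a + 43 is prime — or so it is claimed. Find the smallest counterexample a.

a = 39

We need the least positive integer a for which a² + 3a + 43 is not prime.
For a = 1, 2, 3, 4, …, 36, 37, 38 the conclusion holds.
a = 39: a² + 3a + 43 = 1681 = 41 × 41, composite.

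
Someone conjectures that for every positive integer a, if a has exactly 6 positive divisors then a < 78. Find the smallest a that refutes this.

We need the least positive integer a for which a has exactly 6 positive divisors but the claim fails.
The first 13 eligible values, up to a = 76, all satisfy the conclusion.
a = 92: τ(92) = 6; 92 ≥ 78.
Thus a = 92 disproves the claim, and no smaller a works.

a = 92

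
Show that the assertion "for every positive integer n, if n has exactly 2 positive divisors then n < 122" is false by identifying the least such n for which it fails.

Check each positive integer n in order until n has exactly 2 positive divisors but the claim fails.
For n = 2, 3, 5, 7, …, 107, 109, 113 the conclusion holds.
n = 127: τ(127) = 2; 127 ≥ 122.
So n = 127 is the smallest counterexample.

n = 127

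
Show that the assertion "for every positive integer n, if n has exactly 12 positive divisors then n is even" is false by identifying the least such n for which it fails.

Check each positive integer n in order until n has exactly 12 positive divisors but n is odd.
For n = 60, 72, 84, 90, …, 294, 306, 308 the conclusion holds.
n = 315: divisors of 315: 12 divisors; 315 is odd.
Thus n = 315 disproves the claim, and no smaller n works.

n = 315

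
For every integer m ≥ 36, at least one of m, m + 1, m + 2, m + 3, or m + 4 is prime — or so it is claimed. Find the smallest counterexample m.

The first 12 eligible values, up to m = 47, all satisfy the conclusion.
m = 48: 48 = 2 × 24; 49 = 7 × 7; 50 = 2 × 25; 51 = 3 × 17; 52 = 2 × 26 — all composite.
Hence m = 48 is a counterexample.

m = 48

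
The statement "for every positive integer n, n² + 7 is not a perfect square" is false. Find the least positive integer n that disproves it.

n = 3

A counterexample is any positive integer n such that n² + 7 is a perfect square; we check each in order.
For n = 1, 2 the conclusion holds.
n = 3: 3² + 7 = 16 = 4², a perfect square.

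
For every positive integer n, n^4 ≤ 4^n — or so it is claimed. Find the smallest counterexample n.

n = 3

We need the least positive integer n for which n^4 > 4^n.
For n = 1, 2 the conclusion holds.
n = 3: n^4 = 81 and 4^n = 64, so 81 > 64.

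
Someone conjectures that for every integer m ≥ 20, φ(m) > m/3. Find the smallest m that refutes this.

m = 20: φ(20) = 8 and 20/3 = 20/3, so φ(20) > 20/3.
m = 21: φ(21) = 12 and 21/3 = 7, so φ(21) > 21/3.
m = 22: φ(22) = 10 and 22/3 = 22/3, so φ(22) > 22/3.
m = 23: φ(23) = 22 and 23/3 = 23/3, so φ(23) > 23/3.
m = 24: φ(24) = 8 and 24/3 = 8, so φ(24) ≤ 24/3.

m = 24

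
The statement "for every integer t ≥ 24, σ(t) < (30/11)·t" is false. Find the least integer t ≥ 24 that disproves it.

A counterexample is any integer t ≥ 24 such that the claim fails; we check each in order.
The first 36 eligible values, up to t = 59, all satisfy the conclusion.
t = 60: σ(60) = 168; 168 ≥ 1800/11.

t = 60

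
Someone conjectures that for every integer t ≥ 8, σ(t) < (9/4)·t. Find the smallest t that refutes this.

We need the least integer t ≥ 8 for which the claim fails.
The first 4 eligible values, up to t = 11, all satisfy the conclusion.
t = 12: σ(12) = 28; 28 ≥ 27.
Thus t = 12 disproves the claim, and no smaller t works.

t = 12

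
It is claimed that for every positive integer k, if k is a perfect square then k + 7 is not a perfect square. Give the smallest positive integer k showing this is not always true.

Check each positive integer k in order until k is a perfect square but k + 7 is a perfect square.
For k = 1, 4 the conclusion holds.
k = 9: 9 = 3² and 9 + 7 = 16 = 4².

k = 9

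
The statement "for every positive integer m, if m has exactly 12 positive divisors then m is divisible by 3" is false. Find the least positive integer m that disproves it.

For m = 60, 72, 84, 90, 96, 108, 126, 132 the conclusion holds.
m = 140: τ(140) = 12; 140 mod 3 = 2.

m = 140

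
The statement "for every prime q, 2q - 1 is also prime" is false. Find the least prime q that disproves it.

q = 5

Check each prime q in order until 2q - 1 is not prime.
q = 2: 2q - 1 = 3, prime.
q = 3: 2q - 1 = 5, prime.
q = 5: 2q - 1 = 9 = 3 × 3, not prime.
So q = 5 is the smallest counterexample.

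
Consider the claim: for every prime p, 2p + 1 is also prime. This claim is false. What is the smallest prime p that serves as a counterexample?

Check each prime p in order until 2p + 1 is not prime.
For p = 2, 3, 5 the conclusion holds.
p = 7: 2p + 1 = 15 = 3 × 5, not prime.
So p = 7 is the smallest counterexample.

p = 7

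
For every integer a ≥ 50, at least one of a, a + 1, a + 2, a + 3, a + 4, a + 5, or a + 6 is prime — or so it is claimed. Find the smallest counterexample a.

We need the least integer a ≥ 50 for which a, a + 1, a + 2, a + 3, a + 4, a + 5, a + 6 are all composite.
For a = 50, 51, 52, 53, …, 87, 88, 89 the conclusion holds.
a = 90: 90 = 2 × 45; 91 = 7 × 13; 92 = 2 × 46; 93 = 3 × 31; 94 = 2 × 47; 95 = 5 × 19; 96 = 2 × 48 — all composite.

a = 90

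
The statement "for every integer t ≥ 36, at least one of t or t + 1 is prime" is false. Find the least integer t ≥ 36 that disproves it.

t = 38

A counterexample is any integer t ≥ 36 such that t, t + 1 are both composite; we check each in order.
t = 36: 37 is prime.
t = 37: 37 is prime.
t = 38: 38 = 2 × 19; 39 = 3 × 13 — both composite.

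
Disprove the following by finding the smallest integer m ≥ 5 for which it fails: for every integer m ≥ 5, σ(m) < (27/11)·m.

m = 24

We need the least integer m ≥ 5 for which the claim fails.
For m = 5, 6, 7, 8, …, 21, 22, 23 the conclusion holds.
m = 24: σ(24) = 60; 60 ≥ 648/11.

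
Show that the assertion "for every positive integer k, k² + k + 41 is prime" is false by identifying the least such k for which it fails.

k = 40

We need the least positive integer k for which k² + k + 41 is not prime.
For k = 1, 2, 3, 4, …, 37, 38, 39 the conclusion holds.
k = 40: k² + k + 41 = 1681 = 41 × 41, composite.
So k = 40 is the smallest counterexample.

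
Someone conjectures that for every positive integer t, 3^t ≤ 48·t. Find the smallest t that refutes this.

t = 5

t = 1: 3^t = 3 and 48·t = 48, so 3 ≤ 48.
t = 2: 3^t = 9 and 48·t = 96, so 9 ≤ 96.
t = 3: 3^t = 27 and 48·t = 144, so 27 ≤ 144.
t = 4: 3^t = 81 and 48·t = 192, so 81 ≤ 192.
t = 5: 3^t = 243 and 48·t = 240, so 243 > 240.
Hence t = 5 is a counterexample.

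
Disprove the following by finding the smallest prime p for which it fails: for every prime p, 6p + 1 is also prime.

p = 19

Check each prime p in order until 6p + 1 is not prime.
For p = 2, 3, 5, 7, 11, 13, 17 the conclusion holds.
p = 19: 6p + 1 = 115 = 5 × 23, not prime.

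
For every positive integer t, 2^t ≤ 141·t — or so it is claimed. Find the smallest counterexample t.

t = 11

For t = 1, 2, 3, 4, 5, 6, 7, 8, 9, 10 the conclusion holds.
t = 11: 2^t = 2048 and 141·t = 1551, so 2048 > 1551.
Thus t = 11 disproves the claim, and no smaller t works.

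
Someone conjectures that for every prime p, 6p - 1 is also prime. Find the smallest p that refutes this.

p = 11

We need the least prime p for which 6p - 1 is not prime.
p = 2: 6p - 1 = 11, prime.
p = 3: 6p - 1 = 17, prime.
p = 5: 6p - 1 = 29, prime.
p = 7: 6p - 1 = 41, prime.
p = 11: 6p - 1 = 65 = 5 × 13, not prime.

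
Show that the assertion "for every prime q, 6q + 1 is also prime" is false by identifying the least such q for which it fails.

q = 19

q = 2: 6q + 1 = 13, prime.
q = 3: 6q + 1 = 19, prime.
q = 5: 6q + 1 = 31, prime.
q = 7: 6q + 1 = 43, prime.
q = 11: 6q + 1 = 67, prime.
q = 13: 6q + 1 = 79, prime.
q = 17: 6q + 1 = 103, prime.
q = 19: 6q + 1 = 115 = 5 × 23, not prime.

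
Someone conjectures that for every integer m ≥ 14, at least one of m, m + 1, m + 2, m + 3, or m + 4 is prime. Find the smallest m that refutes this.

Check each integer m ≥ 14 in order until m, m + 1, m + 2, m + 3, m + 4 are all composite.
For m = 14, 15, 16, 17, 18, 19, 20, 21, 22, 23 the conclusion holds.
m = 24: 24 = 2 × 12; 25 = 5 × 5; 26 = 2 × 13; 27 = 3 × 9; 28 = 2 × 14 — all composite.
Thus m = 24 disproves the claim, and no smaller m works.

m = 24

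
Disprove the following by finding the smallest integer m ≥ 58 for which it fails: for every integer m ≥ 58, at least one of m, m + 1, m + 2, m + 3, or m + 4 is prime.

m = 58: 59 is prime.
m = 59: 59 is prime.
m = 60: 61 is prime.
m = 61: 61 is prime.
m = 62: 62 = 2 × 31; 63 = 3 × 21; 64 = 2 × 32; 65 = 5 × 13; 66 = 2 × 33 — all composite.
Thus m = 62 disproves the claim, and no smaller m works.

m = 62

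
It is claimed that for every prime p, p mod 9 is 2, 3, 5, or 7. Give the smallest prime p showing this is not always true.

A counterexample is any prime p such that the claim fails; we check each in order.
For p = 2, 3, 5, 7, 11 the conclusion holds.
p = 13: 13 mod 9 = 4 — not in {2, 3, 5, 7}.
So p = 13 is the smallest counterexample.

p = 13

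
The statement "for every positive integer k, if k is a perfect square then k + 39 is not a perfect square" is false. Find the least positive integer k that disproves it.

We need the least positive integer k for which k is a perfect square but k + 39 is a perfect square.
The first 4 eligible values, up to k = 16, all satisfy the conclusion.
k = 25: 25 = 5² and 25 + 39 = 64 = 8².

k = 25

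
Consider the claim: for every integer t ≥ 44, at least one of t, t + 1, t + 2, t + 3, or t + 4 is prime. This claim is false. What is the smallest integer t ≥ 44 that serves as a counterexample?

For t = 44, 45, 46, 47 the conclusion holds.
t = 48: 48 = 2 × 24; 49 = 7 × 7; 50 = 2 × 25; 51 = 3 × 17; 52 = 2 × 26 — all composite.
Thus t = 48 disproves the claim, and no smaller t works.

t = 48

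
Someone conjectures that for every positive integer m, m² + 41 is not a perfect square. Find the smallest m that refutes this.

A counterexample is any positive integer m such that m² + 41 is a perfect square; we check each in order.
The first 19 eligible values, up to m = 19, all satisfy the conclusion.
m = 20: 20² + 41 = 441 = 21², a perfect square.

m = 20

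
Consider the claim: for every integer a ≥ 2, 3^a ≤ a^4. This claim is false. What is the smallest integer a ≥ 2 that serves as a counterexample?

We need the least integer a ≥ 2 for which 3^a > a^4.
For a = 2, 3, 4, 5, 6, 7 the conclusion holds.
a = 8: 3^a = 6561 and a^4 = 4096, so 6561 > 4096.

a = 8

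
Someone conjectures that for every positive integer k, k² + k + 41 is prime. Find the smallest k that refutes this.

k = 40

The first 39 eligible values, up to k = 39, all satisfy the conclusion.
k = 40: k² + k + 41 = 1681 = 41 × 41, composite.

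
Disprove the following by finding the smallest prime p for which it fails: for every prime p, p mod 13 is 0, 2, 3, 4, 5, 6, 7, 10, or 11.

p = 47

We need the least prime p for which the claim fails.
The first 14 eligible values, up to p = 43, all satisfy the conclusion.
p = 47: 47 mod 13 = 8 — not in {0, 2, 3, 4, 5, 6, 7, 10, 11}.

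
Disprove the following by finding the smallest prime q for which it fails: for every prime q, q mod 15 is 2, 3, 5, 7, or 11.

q = 13

Check each prime q in order until the claim fails.
q = 2: 2 mod 15 = 2.
q = 3: 3 mod 15 = 3.
q = 5: 5 mod 15 = 5.
q = 7: 7 mod 15 = 7.
q = 11: 11 mod 15 = 11.
q = 13: 13 mod 15 = 13 — not in {2, 3, 5, 7, 11}.
Hence q = 13 is a counterexample.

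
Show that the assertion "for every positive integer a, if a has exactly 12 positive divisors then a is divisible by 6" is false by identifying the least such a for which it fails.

The first 8 eligible values, up to a = 132, all satisfy the conclusion.
a = 140: τ(140) = 12; 140 mod 6 = 2.
So a = 140 is the smallest counterexample.

a = 140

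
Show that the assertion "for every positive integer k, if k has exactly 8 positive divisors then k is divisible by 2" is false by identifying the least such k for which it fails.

k = 105

Check each positive integer k in order until k has exactly 8 positive divisors but k is not divisible by 2.
The first 12 eligible values, up to k = 104, all satisfy the conclusion.
k = 105: τ(105) = 8; 105 mod 2 = 1.
Thus k = 105 disproves the claim, and no smaller k works.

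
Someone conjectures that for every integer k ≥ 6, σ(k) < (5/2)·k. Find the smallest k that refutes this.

k = 24

A counterexample is any integer k ≥ 6 such that the claim fails; we check each in order.
For k = 6, 7, 8, 9, …, 21, 22, 23 the conclusion holds.
k = 24: σ(24) = 60; 60 ≥ 60.
Thus k = 24 disproves the claim, and no smaller k works.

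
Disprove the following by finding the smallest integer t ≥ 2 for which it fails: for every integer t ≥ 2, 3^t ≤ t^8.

We need the least integer t ≥ 2 for which 3^t > t^8.
For t = 2, 3, 4, 5, …, 20, 21, 22 the conclusion holds.
t = 23: 3^t = 94143178827 and t^8 = 78310985281, so 94143178827 > 78310985281.

t = 23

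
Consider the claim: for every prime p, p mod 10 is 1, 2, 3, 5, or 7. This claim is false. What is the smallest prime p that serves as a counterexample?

p = 19

Check each prime p in order until the claim fails.
The first 7 eligible values, up to p = 17, all satisfy the conclusion.
p = 19: 19 mod 10 = 9 — not in {1, 2, 3, 5, 7}.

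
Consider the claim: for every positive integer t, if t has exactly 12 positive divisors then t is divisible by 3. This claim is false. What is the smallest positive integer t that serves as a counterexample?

t = 140

t = 60: τ(60) = 12; 60 mod 3 = 0.
t = 72: τ(72) = 12; 72 mod 3 = 0.
t = 84: τ(84) = 12; 84 mod 3 = 0.
t = 90: τ(90) = 12; 90 mod 3 = 0.
t = 96: τ(96) = 12; 96 mod 3 = 0.
t = 108: τ(108) = 12; 108 mod 3 = 0.
t = 126: τ(126) = 12; 126 mod 3 = 0.
t = 132: τ(132) = 12; 132 mod 3 = 0.
t = 140: τ(140) = 12; 140 mod 3 = 2.
Thus t = 140 disproves the claim, and no smaller t works.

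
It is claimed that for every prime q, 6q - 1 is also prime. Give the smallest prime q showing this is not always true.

Check each prime q in order until 6q - 1 is not prime.
The first 4 eligible values, up to q = 7, all satisfy the conclusion.
q = 11: 6q - 1 = 65 = 5 × 13, not prime.
Hence q = 11 is a counterexample.

q = 11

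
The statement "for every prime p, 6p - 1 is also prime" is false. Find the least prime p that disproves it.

p = 11

A counterexample is any prime p such that 6p - 1 is not prime; we check each in order.
p = 2: 6p - 1 = 11, prime.
p = 3: 6p - 1 = 17, prime.
p = 5: 6p - 1 = 29, prime.
p = 7: 6p - 1 = 41, prime.
p = 11: 6p - 1 = 65 = 5 × 13, not prime.
Thus p = 11 disproves the claim, and no smaller p works.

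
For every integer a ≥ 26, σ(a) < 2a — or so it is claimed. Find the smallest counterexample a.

a = 28

Check each integer a ≥ 26 in order until the claim fails.
For a = 26, 27 the conclusion holds.
a = 28: σ(28) = 56; 56 ≥ 56.
Hence a = 28 is a counterexample.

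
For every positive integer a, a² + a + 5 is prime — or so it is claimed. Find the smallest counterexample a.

We need the least positive integer a for which a² + a + 5 is not prime.
For a = 1, 2, 3 the conclusion holds.
a = 4: a² + a + 5 = 25 = 5 × 5, composite.
Thus a = 4 disproves the claim, and no smaller a works.

a = 4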